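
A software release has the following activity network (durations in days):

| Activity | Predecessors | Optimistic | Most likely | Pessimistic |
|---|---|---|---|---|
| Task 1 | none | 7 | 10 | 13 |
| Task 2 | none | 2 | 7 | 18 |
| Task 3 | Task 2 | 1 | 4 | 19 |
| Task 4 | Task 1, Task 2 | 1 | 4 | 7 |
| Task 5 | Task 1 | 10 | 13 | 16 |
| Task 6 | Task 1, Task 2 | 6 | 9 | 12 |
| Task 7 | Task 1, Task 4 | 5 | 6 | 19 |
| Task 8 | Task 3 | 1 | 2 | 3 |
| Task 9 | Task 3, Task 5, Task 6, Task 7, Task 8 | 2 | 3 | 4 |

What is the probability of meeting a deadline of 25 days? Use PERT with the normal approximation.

0.246

te_Task 1 = (7 + 4·10 + 13)/6 = 60/6 = 10; σ²_Task 1 = ((13−7)/6)² = 1.000
te_Task 2 = (2 + 4·7 + 18)/6 = 48/6 = 8; σ²_Task 2 = ((18−2)/6)² = 7.111
te_Task 3 = (1 + 4·4 + 19)/6 = 36/6 = 6; σ²_Task 3 = ((19−1)/6)² = 9.000
te_Task 4 = (1 + 4·4 + 7)/6 = 24/6 = 4; σ²_Task 4 = ((7−1)/6)² = 1.000
te_Task 5 = (10 + 4·13 + 16)/6 = 78/6 = 13; σ²_Task 5 = ((16−10)/6)² = 1.000
te_Task 6 = (6 + 4·9 + 12)/6 = 54/6 = 9; σ²_Task 6 = ((12−6)/6)² = 1.000
te_Task 7 = (5 + 4·6 + 19)/6 = 48/6 = 8; σ²_Task 7 = ((19−5)/6)² = 5.444
te_Task 8 = (1 + 4·2 + 3)/6 = 12/6 = 2; σ²_Task 8 = ((3−1)/6)² = 0.111
te_Task 9 = (2 + 4·3 + 4)/6 = 18/6 = 3; σ²_Task 9 = ((4−2)/6)² = 0.111

Forward pass:
ES_Task 1 = 0; EF_Task 1 = 10
ES_Task 2 = 0; EF_Task 2 = 8
ES_Task 3 = 8; EF_Task 3 = 8+6 = 14
ES_Task 4 = max(EF_Task 1=10, EF_Task 2=8) = 10; EF_Task 4 = 10+4 = 14
ES_Task 5 = 10; EF_Task 5 = 10+13 = 23
ES_Task 6 = max(EF_Task 1=10, EF_Task 2=8) = 10; EF_Task 6 = 10+9 = 19
ES_Task 7 = max(EF_Task 1=10, EF_Task 4=14) = 14; EF_Task 7 = 14+8 = 22
ES_Task 8 = 14; EF_Task 8 = 14+2 = 16
ES_Task 9 = max(EF_Task 3=14, EF_Task 5=23, EF_Task 6=19, EF_Task 7=22, EF_Task 8=16) = 23; EF_Task 9 = 23+3 = 26
Expected project duration μ = 26 days. Critical path: Task 1 → Task 5 → Task 9.

Variance along critical path = 1.000 + 1.000 + 0.111 = 2.111; σ = √2.111 = 1.453 days.
Z = (25 − 26) / 1.453 = -0.688
P(T ≤ 25) = Φ(-0.688) ≈ 0.246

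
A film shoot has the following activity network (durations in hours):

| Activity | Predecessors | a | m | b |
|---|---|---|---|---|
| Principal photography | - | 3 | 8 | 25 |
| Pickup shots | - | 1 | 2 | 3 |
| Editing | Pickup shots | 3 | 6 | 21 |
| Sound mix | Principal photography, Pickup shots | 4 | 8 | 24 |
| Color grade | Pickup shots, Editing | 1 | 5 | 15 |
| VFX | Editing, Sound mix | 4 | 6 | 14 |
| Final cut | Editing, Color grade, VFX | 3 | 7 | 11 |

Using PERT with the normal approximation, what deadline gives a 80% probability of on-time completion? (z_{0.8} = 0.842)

38.5 hours

te_Principal photography = (3 + 4·8 + 25)/6 = 60/6 = 10; σ²_Principal photography = ((25−3)/6)² = 13.444
te_Pickup shots = (1 + 4·2 + 3)/6 = 12/6 = 2; σ²_Pickup shots = ((3−1)/6)² = 0.111
te_Editing = (3 + 4·6 + 21)/6 = 48/6 = 8; σ²_Editing = ((21−3)/6)² = 9.000
te_Sound mix = (4 + 4·8 + 24)/6 = 60/6 = 10; σ²_Sound mix = ((24−4)/6)² = 11.111
te_Color grade = (1 + 4·5 + 15)/6 = 36/6 = 6; σ²_Color grade = ((15−1)/6)² = 5.444
te_VFX = (4 + 4·6 + 14)/6 = 42/6 = 7; σ²_VFX = ((14−4)/6)² = 2.778
te_Final cut = (3 + 4·7 + 11)/6 = 42/6 = 7; σ²_Final cut = ((11−3)/6)² = 1.778

Forward pass:
ES_Principal photography = 0; EF_Principal photography = 10
ES_Pickup shots = 0; EF_Pickup shots = 2
ES_Editing = 2; EF_Editing = 2+8 = 10
ES_Sound mix = max(EF_Principal photography=10, EF_Pickup shots=2) = 10; EF_Sound mix = 10+10 = 20
ES_Color grade = max(EF_Pickup shots=2, EF_Editing=10) = 10; EF_Color grade = 10+6 = 16
ES_VFX = max(EF_Editing=10, EF_Sound mix=20) = 20; EF_VFX = 20+7 = 27
ES_Final cut = max(EF_Editing=10, EF_Color grade=16, EF_VFX=27) = 27; EF_Final cut = 27+7 = 34
Expected project duration μ = 34 hours. Critical path: Principal photography → Sound mix → VFX → Final cut.

Variance along critical path = 13.444 + 11.111 + 2.778 + 1.778 = 29.111; σ = 5.395 hours.
D = μ + z·σ = 34 + 0.842·5.395 = 38.5 hours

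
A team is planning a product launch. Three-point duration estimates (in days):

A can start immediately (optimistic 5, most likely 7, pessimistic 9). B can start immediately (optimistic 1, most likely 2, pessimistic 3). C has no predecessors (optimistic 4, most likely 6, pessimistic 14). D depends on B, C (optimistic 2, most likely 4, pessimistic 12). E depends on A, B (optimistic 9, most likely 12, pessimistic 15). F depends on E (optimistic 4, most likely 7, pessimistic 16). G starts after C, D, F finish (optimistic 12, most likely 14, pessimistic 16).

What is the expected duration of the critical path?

te_A = (5 + 4·7 + 9)/6 = 42/6 = 7
te_B = (1 + 4·2 + 3)/6 = 12/6 = 2
te_C = (4 + 4·6 + 14)/6 = 42/6 = 7
te_D = (2 + 4·4 + 12)/6 = 30/6 = 5
te_E = (9 + 4·12 + 15)/6 = 72/6 = 12
te_F = (4 + 4·7 + 16)/6 = 48/6 = 8
te_G = (12 + 4·14 + 16)/6 = 84/6 = 14

Forward pass:
ES_A = 0; EF_A = 7
ES_B = 0; EF_B = 2
ES_C = 0; EF_C = 7
ES_D = max(EF_B=2, EF_C=7) = 7; EF_D = 7+5 = 12
ES_E = max(EF_A=7, EF_B=2) = 7; EF_E = 7+12 = 19
ES_F = 19; EF_F = 19+8 = 27
ES_G = max(EF_C=7, EF_D=12, EF_F=27) = 27; EF_G = 27+14 = 41
Expected project duration μ = 41 days. Critical path: A → E → F → G.

41 days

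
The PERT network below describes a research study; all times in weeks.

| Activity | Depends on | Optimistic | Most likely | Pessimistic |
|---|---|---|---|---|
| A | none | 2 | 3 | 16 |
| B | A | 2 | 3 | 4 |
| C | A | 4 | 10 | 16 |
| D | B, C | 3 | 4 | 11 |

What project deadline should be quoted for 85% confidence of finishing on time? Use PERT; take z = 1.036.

te_A = (2 + 4·3 + 16)/6 = 30/6 = 5; σ²_A = ((16−2)/6)² = 5.444
te_B = (2 + 4·3 + 4)/6 = 18/6 = 3; σ²_B = ((4−2)/6)² = 0.111
te_C = (4 + 4·10 + 16)/6 = 60/6 = 10; σ²_C = ((16−4)/6)² = 4.000
te_D = (3 + 4·4 + 11)/6 = 30/6 = 5; σ²_D = ((11−3)/6)² = 1.778

Forward pass:
ES_A = 0; EF_A = 5
ES_B = 5; EF_B = 5+3 = 8
ES_C = 5; EF_C = 5+10 = 15
ES_D = max(EF_B=8, EF_C=15) = 15; EF_D = 15+5 = 20
Expected project duration μ = 20 weeks. Critical path: A → C → D.

Variance along critical path = 5.444 + 4.000 + 1.778 = 11.222; σ = 3.350 weeks.
D = μ + z·σ = 20 + 1.036·3.350 = 23.5 weeks

23.5 weeks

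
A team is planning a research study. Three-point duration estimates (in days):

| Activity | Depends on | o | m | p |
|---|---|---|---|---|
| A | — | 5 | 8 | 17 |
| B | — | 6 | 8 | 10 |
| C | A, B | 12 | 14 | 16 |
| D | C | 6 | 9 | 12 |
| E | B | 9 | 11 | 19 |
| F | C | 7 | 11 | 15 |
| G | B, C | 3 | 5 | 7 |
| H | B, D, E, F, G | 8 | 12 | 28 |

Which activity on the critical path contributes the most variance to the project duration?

te_A = (5 + 4·8 + 17)/6 = 54/6 = 9; σ²_A = ((17−5)/6)² = 4.000
te_B = (6 + 4·8 + 10)/6 = 48/6 = 8; σ²_B = ((10−6)/6)² = 0.444
te_C = (12 + 4·14 + 16)/6 = 84/6 = 14; σ²_C = ((16−12)/6)² = 0.444
te_D = (6 + 4·9 + 12)/6 = 54/6 = 9; σ²_D = ((12−6)/6)² = 1.000
te_E = (9 + 4·11 + 19)/6 = 72/6 = 12; σ²_E = ((19−9)/6)² = 2.778
te_F = (7 + 4·11 + 15)/6 = 66/6 = 11; σ²_F = ((15−7)/6)² = 1.778
te_G = (3 + 4·5 + 7)/6 = 30/6 = 5; σ²_G = ((7−3)/6)² = 0.444
te_H = (8 + 4·12 + 28)/6 = 84/6 = 14; σ²_H = ((28−8)/6)² = 11.111

Forward pass:
ES_A = 0; EF_A = 9
ES_B = 0; EF_B = 8
ES_C = max(EF_A=9, EF_B=8) = 9; EF_C = 9+14 = 23
ES_D = 23; EF_D = 23+9 = 32
ES_E = 8; EF_E = 8+12 = 20
ES_F = 23; EF_F = 23+11 = 34
ES_G = max(EF_B=8, EF_C=23) = 23; EF_G = 23+5 = 28
ES_H = max(EF_B=8, EF_D=32, EF_E=20, EF_F=34, EF_G=28) = 34; EF_H = 34+14 = 48
Expected project duration μ = 48 days. Critical path: A → C → F → H.

Variances on critical path: σ²_A=4.000, σ²_C=0.444, σ²_F=1.778, σ²_H=11.111.
Largest is σ²_H = 11.111.

H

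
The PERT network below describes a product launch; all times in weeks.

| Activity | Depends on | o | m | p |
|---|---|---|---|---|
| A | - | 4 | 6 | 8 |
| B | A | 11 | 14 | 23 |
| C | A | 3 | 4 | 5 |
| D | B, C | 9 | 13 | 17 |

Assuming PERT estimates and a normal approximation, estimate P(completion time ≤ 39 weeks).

te_A = (4 + 4·6 + 8)/6 = 36/6 = 6; σ²_A = ((8−4)/6)² = 0.444
te_B = (11 + 4·14 + 23)/6 = 90/6 = 15; σ²_B = ((23−11)/6)² = 4.000
te_C = (3 + 4·4 + 5)/6 = 24/6 = 4; σ²_C = ((5−3)/6)² = 0.111
te_D = (9 + 4·13 + 17)/6 = 78/6 = 13; σ²_D = ((17−9)/6)² = 1.778

Forward pass:
ES_A = 0; EF_A = 6
ES_B = 6; EF_B = 6+15 = 21
ES_C = 6; EF_C = 6+4 = 10
ES_D = max(EF_B=21, EF_C=10) = 21; EF_D = 21+13 = 34
Expected project duration μ = 34 weeks. Critical path: A → B → D.

Variance along critical path = 0.444 + 4.000 + 1.778 = 6.222; σ = √6.222 = 2.494 weeks.
Z = (39 − 34) / 2.494 = 2.004
P(T ≤ 39) = Φ(2.004) ≈ 0.977

0.977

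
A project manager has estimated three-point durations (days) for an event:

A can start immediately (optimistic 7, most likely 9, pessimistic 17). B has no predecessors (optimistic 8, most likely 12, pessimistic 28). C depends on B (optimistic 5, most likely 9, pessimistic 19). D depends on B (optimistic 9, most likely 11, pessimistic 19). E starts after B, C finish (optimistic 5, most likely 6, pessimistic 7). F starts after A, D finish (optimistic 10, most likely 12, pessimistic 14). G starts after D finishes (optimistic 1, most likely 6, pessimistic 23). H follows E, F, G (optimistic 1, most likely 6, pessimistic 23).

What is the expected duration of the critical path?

46 days

te_A = (7 + 4·9 + 17)/6 = 60/6 = 10
te_B = (8 + 4·12 + 28)/6 = 84/6 = 14
te_C = (5 + 4·9 + 19)/6 = 60/6 = 10
te_D = (9 + 4·11 + 19)/6 = 72/6 = 12
te_E = (5 + 4·6 + 7)/6 = 36/6 = 6
te_F = (10 + 4·12 + 14)/6 = 72/6 = 12
te_G = (1 + 4·6 + 23)/6 = 48/6 = 8
te_H = (1 + 4·6 + 23)/6 = 48/6 = 8

Forward pass:
ES_A = 0; EF_A = 10
ES_B = 0; EF_B = 14
ES_C = 14; EF_C = 14+10 = 24
ES_D = 14; EF_D = 14+12 = 26
ES_E = max(EF_B=14, EF_C=24) = 24; EF_E = 24+6 = 30
ES_F = max(EF_A=10, EF_D=26) = 26; EF_F = 26+12 = 38
ES_G = 26; EF_G = 26+8 = 34
ES_H = max(EF_E=30, EF_F=38, EF_G=34) = 38; EF_H = 38+8 = 46
Expected project duration μ = 46 days. Critical path: B → D → F → H.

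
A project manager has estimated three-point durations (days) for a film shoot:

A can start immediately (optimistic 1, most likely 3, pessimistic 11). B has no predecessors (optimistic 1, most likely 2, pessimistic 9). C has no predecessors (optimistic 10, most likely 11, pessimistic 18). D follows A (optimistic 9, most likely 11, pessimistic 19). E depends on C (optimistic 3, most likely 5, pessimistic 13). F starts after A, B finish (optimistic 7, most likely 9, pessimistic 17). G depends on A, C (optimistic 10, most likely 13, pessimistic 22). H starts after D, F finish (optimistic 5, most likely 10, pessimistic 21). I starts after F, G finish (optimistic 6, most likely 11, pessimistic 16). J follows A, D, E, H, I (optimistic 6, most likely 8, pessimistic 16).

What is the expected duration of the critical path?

te_A = (1 + 4·3 + 11)/6 = 24/6 = 4
te_B = (1 + 4·2 + 9)/6 = 18/6 = 3
te_C = (10 + 4·11 + 18)/6 = 72/6 = 12
te_D = (9 + 4·11 + 19)/6 = 72/6 = 12
te_E = (3 + 4·5 + 13)/6 = 36/6 = 6
te_F = (7 + 4·9 + 17)/6 = 60/6 = 10
te_G = (10 + 4·13 + 22)/6 = 84/6 = 14
te_H = (5 + 4·10 + 21)/6 = 66/6 = 11
te_I = (6 + 4·11 + 16)/6 = 66/6 = 11
te_J = (6 + 4·8 + 16)/6 = 54/6 = 9

Forward pass:
ES_A = 0; EF_A = 4
ES_B = 0; EF_B = 3
ES_C = 0; EF_C = 12
ES_D = 4; EF_D = 4+12 = 16
ES_E = 12; EF_E = 12+6 = 18
ES_F = max(EF_A=4, EF_B=3) = 4; EF_F = 4+10 = 14
ES_G = max(EF_A=4, EF_C=12) = 12; EF_G = 12+14 = 26
ES_H = max(EF_D=16, EF_F=14) = 16; EF_H = 16+11 = 27
ES_I = max(EF_F=14, EF_G=26) = 26; EF_I = 26+11 = 37
ES_J = max(EF_A=4, EF_D=16, EF_E=18, EF_H=27, EF_I=37) = 37; EF_J = 37+9 = 46
Expected project duration μ = 46 days. Critical path: C → G → I → J.

46 days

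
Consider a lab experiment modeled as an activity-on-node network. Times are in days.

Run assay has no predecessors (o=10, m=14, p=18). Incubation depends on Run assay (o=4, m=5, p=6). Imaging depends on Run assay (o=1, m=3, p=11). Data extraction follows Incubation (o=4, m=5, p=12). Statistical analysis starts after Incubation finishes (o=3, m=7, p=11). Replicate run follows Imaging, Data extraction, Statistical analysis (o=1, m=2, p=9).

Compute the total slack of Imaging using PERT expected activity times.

8 days

te_Run assay = (10 + 4·14 + 18)/6 = 84/6 = 14
te_Incubation = (4 + 4·5 + 6)/6 = 30/6 = 5
te_Imaging = (1 + 4·3 + 11)/6 = 24/6 = 4
te_Data extraction = (4 + 4·5 + 12)/6 = 36/6 = 6
te_Statistical analysis = (3 + 4·7 + 11)/6 = 42/6 = 7
te_Replicate run = (1 + 4·2 + 9)/6 = 18/6 = 3

Forward pass:
ES_Run assay = 0; EF_Run assay = 14
ES_Incubation = 14; EF_Incubation = 14+5 = 19
ES_Imaging = 14; EF_Imaging = 14+4 = 18
ES_Data extraction = 19; EF_Data extraction = 19+6 = 25
ES_Statistical analysis = 19; EF_Statistical analysis = 19+7 = 26
ES_Replicate run = max(EF_Imaging=18, EF_Data extraction=25, EF_Statistical analysis=26) = 26; EF_Replicate run = 26+3 = 29
Expected project duration μ = 29 days. Critical path: Run assay → Incubation → Statistical analysis → Replicate run.

Backward pass:
LF_Replicate run = 29; LS_Replicate run = 29−3 = 26
LF_Statistical analysis = LS_Replicate run = 26; LS_Statistical analysis = 26−7 = 19
LF_Data extraction = LS_Replicate run = 26; LS_Data extraction = 26−6 = 20
LF_Imaging = LS_Replicate run = 26; LS_Imaging = 26−4 = 22
LF_Incubation = min(LS_Data extraction=20, LS_Statistical analysis=19) = 19; LS_Incubation = 19−5 = 14
LF_Run assay = min(LS_Incubation=14, LS_Imaging=22) = 14; LS_Run assay = 14−14 = 0
Slack_Imaging = LS_Imaging − ES_Imaging = 22 − 14 = 8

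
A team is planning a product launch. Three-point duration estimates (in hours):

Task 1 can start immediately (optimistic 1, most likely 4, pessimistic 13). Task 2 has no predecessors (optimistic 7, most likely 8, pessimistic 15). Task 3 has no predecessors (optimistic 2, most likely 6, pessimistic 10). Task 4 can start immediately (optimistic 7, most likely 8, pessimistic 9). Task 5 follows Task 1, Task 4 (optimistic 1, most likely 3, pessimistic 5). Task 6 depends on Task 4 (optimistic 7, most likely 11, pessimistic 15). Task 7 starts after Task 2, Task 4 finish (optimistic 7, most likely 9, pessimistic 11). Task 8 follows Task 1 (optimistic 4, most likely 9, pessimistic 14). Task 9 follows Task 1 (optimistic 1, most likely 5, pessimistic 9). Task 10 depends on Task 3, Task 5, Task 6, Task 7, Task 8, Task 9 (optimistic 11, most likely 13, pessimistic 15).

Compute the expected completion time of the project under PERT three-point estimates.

32 hours

te_Task 1 = (1 + 4·4 + 13)/6 = 30/6 = 5
te_Task 2 = (7 + 4·8 + 15)/6 = 54/6 = 9
te_Task 3 = (2 + 4·6 + 10)/6 = 36/6 = 6
te_Task 4 = (7 + 4·8 + 9)/6 = 48/6 = 8
te_Task 5 = (1 + 4·3 + 5)/6 = 18/6 = 3
te_Task 6 = (7 + 4·11 + 15)/6 = 66/6 = 11
te_Task 7 = (7 + 4·9 + 11)/6 = 54/6 = 9
te_Task 8 = (4 + 4·9 + 14)/6 = 54/6 = 9
te_Task 9 = (1 + 4·5 + 9)/6 = 30/6 = 5
te_Task 10 = (11 + 4·13 + 15)/6 = 78/6 = 13

Forward pass:
ES_Task 1 = 0; EF_Task 1 = 5
ES_Task 2 = 0; EF_Task 2 = 9
ES_Task 3 = 0; EF_Task 3 = 6
ES_Task 4 = 0; EF_Task 4 = 8
ES_Task 5 = max(EF_Task 1=5, EF_Task 4=8) = 8; EF_Task 5 = 8+3 = 11
ES_Task 6 = 8; EF_Task 6 = 8+11 = 19
ES_Task 7 = max(EF_Task 2=9, EF_Task 4=8) = 9; EF_Task 7 = 9+9 = 18
ES_Task 8 = 5; EF_Task 8 = 5+9 = 14
ES_Task 9 = 5; EF_Task 9 = 5+5 = 10
ES_Task 10 = max(EF_Task 3=6, EF_Task 5=11, EF_Task 6=19, EF_Task 7=18, EF_Task 8=14, EF_Task 9=10) = 19; EF_Task 10 = 19+13 = 32
Expected project duration μ = 32 hours. Critical path: Task 4 → Task 6 → Task 10.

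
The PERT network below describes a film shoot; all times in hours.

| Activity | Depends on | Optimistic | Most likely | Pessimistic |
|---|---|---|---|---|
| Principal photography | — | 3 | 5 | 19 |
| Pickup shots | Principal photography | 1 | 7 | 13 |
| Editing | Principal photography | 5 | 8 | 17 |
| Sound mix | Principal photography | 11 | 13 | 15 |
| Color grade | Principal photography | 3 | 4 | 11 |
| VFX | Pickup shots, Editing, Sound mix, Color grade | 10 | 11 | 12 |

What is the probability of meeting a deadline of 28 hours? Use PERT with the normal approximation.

0.139

te_Principal photography = (3 + 4·5 + 19)/6 = 42/6 = 7; σ²_Principal photography = ((19−3)/6)² = 7.111
te_Pickup shots = (1 + 4·7 + 13)/6 = 42/6 = 7; σ²_Pickup shots = ((13−1)/6)² = 4.000
te_Editing = (5 + 4·8 + 17)/6 = 54/6 = 9; σ²_Editing = ((17−5)/6)² = 4.000
te_Sound mix = (11 + 4·13 + 15)/6 = 78/6 = 13; σ²_Sound mix = ((15−11)/6)² = 0.444
te_Color grade = (3 + 4·4 + 11)/6 = 30/6 = 5; σ²_Color grade = ((11−3)/6)² = 1.778
te_VFX = (10 + 4·11 + 12)/6 = 66/6 = 11; σ²_VFX = ((12−10)/6)² = 0.111

Forward pass:
ES_Principal photography = 0; EF_Principal photography = 7
ES_Pickup shots = 7; EF_Pickup shots = 7+7 = 14
ES_Editing = 7; EF_Editing = 7+9 = 16
ES_Sound mix = 7; EF_Sound mix = 7+13 = 20
ES_Color grade = 7; EF_Color grade = 7+5 = 12
ES_VFX = max(EF_Pickup shots=14, EF_Editing=16, EF_Sound mix=20, EF_Color grade=12) = 20; EF_VFX = 20+11 = 31
Expected project duration μ = 31 hours. Critical path: Principal photography → Sound mix → VFX.

Variance along critical path = 7.111 + 0.444 + 0.111 = 7.667; σ = √7.667 = 2.769 hours.
Z = (28 − 31) / 2.769 = -1.083
P(T ≤ 28) = Φ(-1.083) ≈ 0.139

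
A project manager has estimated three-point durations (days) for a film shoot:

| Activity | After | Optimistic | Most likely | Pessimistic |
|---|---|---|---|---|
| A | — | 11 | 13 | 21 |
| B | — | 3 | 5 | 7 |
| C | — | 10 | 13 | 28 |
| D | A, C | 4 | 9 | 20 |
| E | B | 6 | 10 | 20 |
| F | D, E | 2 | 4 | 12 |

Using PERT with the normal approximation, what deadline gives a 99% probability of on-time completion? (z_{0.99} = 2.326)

40.1 days

te_A = (11 + 4·13 + 21)/6 = 84/6 = 14; σ²_A = ((21−11)/6)² = 2.778
te_B = (3 + 4·5 + 7)/6 = 30/6 = 5; σ²_B = ((7−3)/6)² = 0.444
te_C = (10 + 4·13 + 28)/6 = 90/6 = 15; σ²_C = ((28−10)/6)² = 9.000
te_D = (4 + 4·9 + 20)/6 = 60/6 = 10; σ²_D = ((20−4)/6)² = 7.111
te_E = (6 + 4·10 + 20)/6 = 66/6 = 11; σ²_E = ((20−6)/6)² = 5.444
te_F = (2 + 4·4 + 12)/6 = 30/6 = 5; σ²_F = ((12−2)/6)² = 2.778

Forward pass:
ES_A = 0; EF_A = 14
ES_B = 0; EF_B = 5
ES_C = 0; EF_C = 15
ES_D = max(EF_A=14, EF_C=15) = 15; EF_D = 15+10 = 25
ES_E = 5; EF_E = 5+11 = 16
ES_F = max(EF_D=25, EF_E=16) = 25; EF_F = 25+5 = 30
Expected project duration μ = 30 days. Critical path: C → D → F.

Variance along critical path = 9.000 + 7.111 + 2.778 = 18.889; σ = 4.346 days.
D = μ + z·σ = 30 + 2.326·4.346 = 40.1 days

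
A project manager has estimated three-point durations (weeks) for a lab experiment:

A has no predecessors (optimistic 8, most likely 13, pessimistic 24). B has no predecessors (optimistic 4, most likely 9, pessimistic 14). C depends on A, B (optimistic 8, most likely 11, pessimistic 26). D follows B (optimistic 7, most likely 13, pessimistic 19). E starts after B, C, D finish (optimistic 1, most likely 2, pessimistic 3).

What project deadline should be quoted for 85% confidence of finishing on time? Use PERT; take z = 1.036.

33.2 weeks

te_A = (8 + 4·13 + 24)/6 = 84/6 = 14; σ²_A = ((24−8)/6)² = 7.111
te_B = (4 + 4·9 + 14)/6 = 54/6 = 9; σ²_B = ((14−4)/6)² = 2.778
te_C = (8 + 4·11 + 26)/6 = 78/6 = 13; σ²_C = ((26−8)/6)² = 9.000
te_D = (7 + 4·13 + 19)/6 = 78/6 = 13; σ²_D = ((19−7)/6)² = 4.000
te_E = (1 + 4·2 + 3)/6 = 12/6 = 2; σ²_E = ((3−1)/6)² = 0.111

Forward pass:
ES_A = 0; EF_A = 14
ES_B = 0; EF_B = 9
ES_C = max(EF_A=14, EF_B=9) = 14; EF_C = 14+13 = 27
ES_D = 9; EF_D = 9+13 = 22
ES_E = max(EF_B=9, EF_C=27, EF_D=22) = 27; EF_E = 27+2 = 29
Expected project duration μ = 29 weeks. Critical path: A → C → E.

Variance along critical path = 7.111 + 9.000 + 0.111 = 16.222; σ = 4.028 weeks.
D = μ + z·σ = 29 + 1.036·4.028 = 33.2 weeks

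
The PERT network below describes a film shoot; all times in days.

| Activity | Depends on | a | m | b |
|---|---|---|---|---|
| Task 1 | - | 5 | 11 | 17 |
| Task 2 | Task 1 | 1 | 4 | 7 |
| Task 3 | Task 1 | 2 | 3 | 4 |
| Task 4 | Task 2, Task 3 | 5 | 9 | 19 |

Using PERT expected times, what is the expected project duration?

25 days

te_Task 1 = (5 + 4·11 + 17)/6 = 66/6 = 11
te_Task 2 = (1 + 4·4 + 7)/6 = 24/6 = 4
te_Task 3 = (2 + 4·3 + 4)/6 = 18/6 = 3
te_Task 4 = (5 + 4·9 + 19)/6 = 60/6 = 10

Forward pass:
ES_Task 1 = 0; EF_Task 1 = 11
ES_Task 2 = 11; EF_Task 2 = 11+4 = 15
ES_Task 3 = 11; EF_Task 3 = 11+3 = 14
ES_Task 4 = max(EF_Task 2=15, EF_Task 3=14) = 15; EF_Task 4 = 15+10 = 25
Expected project duration μ = 25 days. Critical path: Task 1 → Task 2 → Task 4.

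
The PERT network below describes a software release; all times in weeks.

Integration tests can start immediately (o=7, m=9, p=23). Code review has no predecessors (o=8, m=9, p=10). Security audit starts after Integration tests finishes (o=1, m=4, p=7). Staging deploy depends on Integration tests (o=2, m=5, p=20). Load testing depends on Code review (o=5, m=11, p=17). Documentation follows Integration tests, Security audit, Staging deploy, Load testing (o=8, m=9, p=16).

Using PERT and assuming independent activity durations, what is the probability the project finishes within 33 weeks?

te_Integration tests = (7 + 4·9 + 23)/6 = 66/6 = 11; σ²_Integration tests = ((23−7)/6)² = 7.111
te_Code review = (8 + 4·9 + 10)/6 = 54/6 = 9; σ²_Code review = ((10−8)/6)² = 0.111
te_Security audit = (1 + 4·4 + 7)/6 = 24/6 = 4; σ²_Security audit = ((7−1)/6)² = 1.000
te_Staging deploy = (2 + 4·5 + 20)/6 = 42/6 = 7; σ²_Staging deploy = ((20−2)/6)² = 9.000
te_Load testing = (5 + 4·11 + 17)/6 = 66/6 = 11; σ²_Load testing = ((17−5)/6)² = 4.000
te_Documentation = (8 + 4·9 + 16)/6 = 60/6 = 10; σ²_Documentation = ((16−8)/6)² = 1.778

Forward pass:
ES_Integration tests = 0; EF_Integration tests = 11
ES_Code review = 0; EF_Code review = 9
ES_Security audit = 11; EF_Security audit = 11+4 = 15
ES_Staging deploy = 11; EF_Staging deploy = 11+7 = 18
ES_Load testing = 9; EF_Load testing = 9+11 = 20
ES_Documentation = max(EF_Integration tests=11, EF_Security audit=15, EF_Staging deploy=18, EF_Load testing=20) = 20; EF_Documentation = 20+10 = 30
Expected project duration μ = 30 weeks. Critical path: Code review → Load testing → Documentation.

Variance along critical path = 0.111 + 4.000 + 1.778 = 5.889; σ = √5.889 = 2.427 weeks.
Z = (33 − 30) / 2.427 = 1.236
P(T ≤ 33) = Φ(1.236) ≈ 0.892

0.892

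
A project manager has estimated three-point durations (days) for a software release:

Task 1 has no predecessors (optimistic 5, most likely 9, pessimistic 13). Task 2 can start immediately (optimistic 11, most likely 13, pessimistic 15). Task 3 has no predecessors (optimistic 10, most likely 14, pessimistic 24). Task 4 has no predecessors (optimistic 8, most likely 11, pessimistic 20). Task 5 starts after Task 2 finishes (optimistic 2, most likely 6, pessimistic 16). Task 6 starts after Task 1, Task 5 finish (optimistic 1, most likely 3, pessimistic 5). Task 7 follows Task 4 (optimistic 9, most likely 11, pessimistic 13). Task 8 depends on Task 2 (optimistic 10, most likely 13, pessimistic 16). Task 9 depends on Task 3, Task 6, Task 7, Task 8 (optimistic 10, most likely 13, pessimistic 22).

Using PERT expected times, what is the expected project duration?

40 days

te_Task 1 = (5 + 4·9 + 13)/6 = 54/6 = 9
te_Task 2 = (11 + 4·13 + 15)/6 = 78/6 = 13
te_Task 3 = (10 + 4·14 + 24)/6 = 90/6 = 15
te_Task 4 = (8 + 4·11 + 20)/6 = 72/6 = 12
te_Task 5 = (2 + 4·6 + 16)/6 = 42/6 = 7
te_Task 6 = (1 + 4·3 + 5)/6 = 18/6 = 3
te_Task 7 = (9 + 4·11 + 13)/6 = 66/6 = 11
te_Task 8 = (10 + 4·13 + 16)/6 = 78/6 = 13
te_Task 9 = (10 + 4·13 + 22)/6 = 84/6 = 14

Forward pass:
ES_Task 1 = 0; EF_Task 1 = 9
ES_Task 2 = 0; EF_Task 2 = 13
ES_Task 3 = 0; EF_Task 3 = 15
ES_Task 4 = 0; EF_Task 4 = 12
ES_Task 5 = 13; EF_Task 5 = 13+7 = 20
ES_Task 6 = max(EF_Task 1=9, EF_Task 5=20) = 20; EF_Task 6 = 20+3 = 23
ES_Task 7 = 12; EF_Task 7 = 12+11 = 23
ES_Task 8 = 13; EF_Task 8 = 13+13 = 26
ES_Task 9 = max(EF_Task 3=15, EF_Task 6=23, EF_Task 7=23, EF_Task 8=26) = 26; EF_Task 9 = 26+14 = 40
Expected project duration μ = 40 days. Critical path: Task 2 → Task 8 → Task 9.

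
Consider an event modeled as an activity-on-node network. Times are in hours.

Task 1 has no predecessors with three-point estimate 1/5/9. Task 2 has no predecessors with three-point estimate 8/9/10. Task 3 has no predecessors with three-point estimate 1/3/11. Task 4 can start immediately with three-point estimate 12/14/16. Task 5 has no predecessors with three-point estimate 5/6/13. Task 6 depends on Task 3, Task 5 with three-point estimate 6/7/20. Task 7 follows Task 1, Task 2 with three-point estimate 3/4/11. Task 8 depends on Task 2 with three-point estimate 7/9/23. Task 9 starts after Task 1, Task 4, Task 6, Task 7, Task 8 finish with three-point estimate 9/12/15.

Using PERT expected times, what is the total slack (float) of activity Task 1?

te_Task 1 = (1 + 4·5 + 9)/6 = 30/6 = 5
te_Task 2 = (8 + 4·9 + 10)/6 = 54/6 = 9
te_Task 3 = (1 + 4·3 + 11)/6 = 24/6 = 4
te_Task 4 = (12 + 4·14 + 16)/6 = 84/6 = 14
te_Task 5 = (5 + 4·6 + 13)/6 = 42/6 = 7
te_Task 6 = (6 + 4·7 + 20)/6 = 54/6 = 9
te_Task 7 = (3 + 4·4 + 11)/6 = 30/6 = 5
te_Task 8 = (7 + 4·9 + 23)/6 = 66/6 = 11
te_Task 9 = (9 + 4·12 + 15)/6 = 72/6 = 12

Forward pass:
ES_Task 1 = 0; EF_Task 1 = 5
ES_Task 2 = 0; EF_Task 2 = 9
ES_Task 3 = 0; EF_Task 3 = 4
ES_Task 4 = 0; EF_Task 4 = 14
ES_Task 5 = 0; EF_Task 5 = 7
ES_Task 6 = max(EF_Task 3=4, EF_Task 5=7) = 7; EF_Task 6 = 7+9 = 16
ES_Task 7 = max(EF_Task 1=5, EF_Task 2=9) = 9; EF_Task 7 = 9+5 = 14
ES_Task 8 = 9; EF_Task 8 = 9+11 = 20
ES_Task 9 = max(EF_Task 1=5, EF_Task 4=14, EF_Task 6=16, EF_Task 7=14, EF_Task 8=20) = 20; EF_Task 9 = 20+12 = 32
Expected project duration μ = 32 hours. Critical path: Task 2 → Task 8 → Task 9.

Backward pass:
LF_Task 9 = 32; LS_Task 9 = 32−12 = 20
LF_Task 8 = LS_Task 9 = 20; LS_Task 8 = 20−11 = 9
LF_Task 7 = LS_Task 9 = 20; LS_Task 7 = 20−5 = 15
LF_Task 6 = LS_Task 9 = 20; LS_Task 6 = 20−9 = 11
LF_Task 5 = LS_Task 6 = 11; LS_Task 5 = 11−7 = 4
LF_Task 4 = LS_Task 9 = 20; LS_Task 4 = 20−14 = 6
LF_Task 3 = LS_Task 6 = 11; LS_Task 3 = 11−4 = 7
LF_Task 2 = min(LS_Task 7=15, LS_Task 8=9) = 9; LS_Task 2 = 9−9 = 0
LF_Task 1 = min(LS_Task 7=15, LS_Task 9=20) = 15; LS_Task 1 = 15−5 = 10
Slack_Task 1 = LS_Task 1 − ES_Task 1 = 10 − 0 = 10

10 hours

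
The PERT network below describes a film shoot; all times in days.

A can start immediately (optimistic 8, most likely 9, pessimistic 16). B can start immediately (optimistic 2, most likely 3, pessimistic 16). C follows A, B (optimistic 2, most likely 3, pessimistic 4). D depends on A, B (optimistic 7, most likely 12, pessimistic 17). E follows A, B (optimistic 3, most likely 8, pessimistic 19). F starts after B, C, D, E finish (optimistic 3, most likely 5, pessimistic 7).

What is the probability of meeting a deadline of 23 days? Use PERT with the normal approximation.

0.037

te_A = (8 + 4·9 + 16)/6 = 60/6 = 10; σ²_A = ((16−8)/6)² = 1.778
te_B = (2 + 4·3 + 16)/6 = 30/6 = 5; σ²_B = ((16−2)/6)² = 5.444
te_C = (2 + 4·3 + 4)/6 = 18/6 = 3; σ²_C = ((4−2)/6)² = 0.111
te_D = (7 + 4·12 + 17)/6 = 72/6 = 12; σ²_D = ((17−7)/6)² = 2.778
te_E = (3 + 4·8 + 19)/6 = 54/6 = 9; σ²_E = ((19−3)/6)² = 7.111
te_F = (3 + 4·5 + 7)/6 = 30/6 = 5; σ²_F = ((7−3)/6)² = 0.444

Forward pass:
ES_A = 0; EF_A = 10
ES_B = 0; EF_B = 5
ES_C = max(EF_A=10, EF_B=5) = 10; EF_C = 10+3 = 13
ES_D = max(EF_A=10, EF_B=5) = 10; EF_D = 10+12 = 22
ES_E = max(EF_A=10, EF_B=5) = 10; EF_E = 10+9 = 19
ES_F = max(EF_B=5, EF_C=13, EF_D=22, EF_E=19) = 22; EF_F = 22+5 = 27
Expected project duration μ = 27 days. Critical path: A → D → F.

Variance along critical path = 1.778 + 2.778 + 0.444 = 5.000; σ = √5.000 = 2.236 days.
Z = (23 − 27) / 2.236 = -1.789
P(T ≤ 23) = Φ(-1.789) ≈ 0.037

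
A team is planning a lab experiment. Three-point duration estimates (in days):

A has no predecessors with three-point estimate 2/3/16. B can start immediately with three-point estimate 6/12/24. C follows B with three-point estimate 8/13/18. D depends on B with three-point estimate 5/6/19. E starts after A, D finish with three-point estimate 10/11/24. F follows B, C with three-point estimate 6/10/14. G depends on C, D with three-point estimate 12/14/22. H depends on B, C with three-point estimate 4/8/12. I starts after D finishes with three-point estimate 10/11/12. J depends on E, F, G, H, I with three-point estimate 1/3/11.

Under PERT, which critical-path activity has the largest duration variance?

te_A = (2 + 4·3 + 16)/6 = 30/6 = 5; σ²_A = ((16−2)/6)² = 5.444
te_B = (6 + 4·12 + 24)/6 = 78/6 = 13; σ²_B = ((24−6)/6)² = 9.000
te_C = (8 + 4·13 + 18)/6 = 78/6 = 13; σ²_C = ((18−8)/6)² = 2.778
te_D = (5 + 4·6 + 19)/6 = 48/6 = 8; σ²_D = ((19−5)/6)² = 5.444
te_E = (10 + 4·11 + 24)/6 = 78/6 = 13; σ²_E = ((24−10)/6)² = 5.444
te_F = (6 + 4·10 + 14)/6 = 60/6 = 10; σ²_F = ((14−6)/6)² = 1.778
te_G = (12 + 4·14 + 22)/6 = 90/6 = 15; σ²_G = ((22−12)/6)² = 2.778
te_H = (4 + 4·8 + 12)/6 = 48/6 = 8; σ²_H = ((12−4)/6)² = 1.778
te_I = (10 + 4·11 + 12)/6 = 66/6 = 11; σ²_I = ((12−10)/6)² = 0.111
te_J = (1 + 4·3 + 11)/6 = 24/6 = 4; σ²_J = ((11−1)/6)² = 2.778

Forward pass:
ES_A = 0; EF_A = 5
ES_B = 0; EF_B = 13
ES_C = 13; EF_C = 13+13 = 26
ES_D = 13; EF_D = 13+8 = 21
ES_E = max(EF_A=5, EF_D=21) = 21; EF_E = 21+13 = 34
ES_F = max(EF_B=13, EF_C=26) = 26; EF_F = 26+10 = 36
ES_G = max(EF_C=26, EF_D=21) = 26; EF_G = 26+15 = 41
ES_H = max(EF_B=13, EF_C=26) = 26; EF_H = 26+8 = 34
ES_I = 21; EF_I = 21+11 = 32
ES_J = max(EF_E=34, EF_F=36, EF_G=41, EF_H=34, EF_I=32) = 41; EF_J = 41+4 = 45
Expected project duration μ = 45 days. Critical path: B → C → G → J.

Variances on critical path: σ²_B=9.000, σ²_C=2.778, σ²_G=2.778, σ²_J=2.778.
Largest is σ²_B = 9.000.

B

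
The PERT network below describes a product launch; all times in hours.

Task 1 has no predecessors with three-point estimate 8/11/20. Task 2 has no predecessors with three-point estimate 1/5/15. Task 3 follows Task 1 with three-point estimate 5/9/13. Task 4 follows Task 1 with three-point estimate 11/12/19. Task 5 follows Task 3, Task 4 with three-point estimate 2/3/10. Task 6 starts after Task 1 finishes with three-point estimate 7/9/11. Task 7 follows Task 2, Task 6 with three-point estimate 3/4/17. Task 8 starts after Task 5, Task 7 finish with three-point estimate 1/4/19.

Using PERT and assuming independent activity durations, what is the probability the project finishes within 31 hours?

0.163

te_Task 1 = (8 + 4·11 + 20)/6 = 72/6 = 12; σ²_Task 1 = ((20−8)/6)² = 4.000
te_Task 2 = (1 + 4·5 + 15)/6 = 36/6 = 6; σ²_Task 2 = ((15−1)/6)² = 5.444
te_Task 3 = (5 + 4·9 + 13)/6 = 54/6 = 9; σ²_Task 3 = ((13−5)/6)² = 1.778
te_Task 4 = (11 + 4·12 + 19)/6 = 78/6 = 13; σ²_Task 4 = ((19−11)/6)² = 1.778
te_Task 5 = (2 + 4·3 + 10)/6 = 24/6 = 4; σ²_Task 5 = ((10−2)/6)² = 1.778
te_Task 6 = (7 + 4·9 + 11)/6 = 54/6 = 9; σ²_Task 6 = ((11−7)/6)² = 0.444
te_Task 7 = (3 + 4·4 + 17)/6 = 36/6 = 6; σ²_Task 7 = ((17−3)/6)² = 5.444
te_Task 8 = (1 + 4·4 + 19)/6 = 36/6 = 6; σ²_Task 8 = ((19−1)/6)² = 9.000

Forward pass:
ES_Task 1 = 0; EF_Task 1 = 12
ES_Task 2 = 0; EF_Task 2 = 6
ES_Task 3 = 12; EF_Task 3 = 12+9 = 21
ES_Task 4 = 12; EF_Task 4 = 12+13 = 25
ES_Task 5 = max(EF_Task 3=21, EF_Task 4=25) = 25; EF_Task 5 = 25+4 = 29
ES_Task 6 = 12; EF_Task 6 = 12+9 = 21
ES_Task 7 = max(EF_Task 2=6, EF_Task 6=21) = 21; EF_Task 7 = 21+6 = 27
ES_Task 8 = max(EF_Task 5=29, EF_Task 7=27) = 29; EF_Task 8 = 29+6 = 35
Expected project duration μ = 35 hours. Critical path: Task 1 → Task 4 → Task 5 → Task 8.

Variance along critical path = 4.000 + 1.778 + 1.778 + 9.000 = 16.556; σ = √16.556 = 4.069 hours.
Z = (31 − 35) / 4.069 = -0.983
P(T ≤ 31) = Φ(-0.983) ≈ 0.163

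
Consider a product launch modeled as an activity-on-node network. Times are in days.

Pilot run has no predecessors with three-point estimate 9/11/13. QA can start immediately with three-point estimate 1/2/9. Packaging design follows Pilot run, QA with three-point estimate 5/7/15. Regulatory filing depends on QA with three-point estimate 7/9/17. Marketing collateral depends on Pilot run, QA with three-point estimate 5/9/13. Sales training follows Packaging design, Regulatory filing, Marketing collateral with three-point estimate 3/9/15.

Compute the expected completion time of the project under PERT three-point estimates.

te_Pilot run = (9 + 4·11 + 13)/6 = 66/6 = 11
te_QA = (1 + 4·2 + 9)/6 = 18/6 = 3
te_Packaging design = (5 + 4·7 + 15)/6 = 48/6 = 8
te_Regulatory filing = (7 + 4·9 + 17)/6 = 60/6 = 10
te_Marketing collateral = (5 + 4·9 + 13)/6 = 54/6 = 9
te_Sales training = (3 + 4·9 + 15)/6 = 54/6 = 9

Forward pass:
ES_Pilot run = 0; EF_Pilot run = 11
ES_QA = 0; EF_QA = 3
ES_Packaging design = max(EF_Pilot run=11, EF_QA=3) = 11; EF_Packaging design = 11+8 = 19
ES_Regulatory filing = 3; EF_Regulatory filing = 3+10 = 13
ES_Marketing collateral = max(EF_Pilot run=11, EF_QA=3) = 11; EF_Marketing collateral = 11+9 = 20
ES_Sales training = max(EF_Packaging design=19, EF_Regulatory filing=13, EF_Marketing collateral=20) = 20; EF_Sales training = 20+9 = 29
Expected project duration μ = 29 days. Critical path: Pilot run → Marketing collateral → Sales training.

29 days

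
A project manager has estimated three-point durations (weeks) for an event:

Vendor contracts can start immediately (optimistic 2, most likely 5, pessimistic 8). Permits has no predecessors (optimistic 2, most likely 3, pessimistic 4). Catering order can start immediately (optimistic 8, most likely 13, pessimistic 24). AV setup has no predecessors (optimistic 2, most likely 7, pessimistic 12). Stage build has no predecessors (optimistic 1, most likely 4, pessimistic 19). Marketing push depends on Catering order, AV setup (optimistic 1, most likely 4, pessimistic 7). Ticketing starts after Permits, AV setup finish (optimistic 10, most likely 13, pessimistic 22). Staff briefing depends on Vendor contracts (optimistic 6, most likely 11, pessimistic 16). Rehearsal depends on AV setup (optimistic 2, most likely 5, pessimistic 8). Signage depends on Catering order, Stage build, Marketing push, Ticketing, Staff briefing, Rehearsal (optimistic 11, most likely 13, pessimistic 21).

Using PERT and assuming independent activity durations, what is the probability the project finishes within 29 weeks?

te_Vendor contracts = (2 + 4·5 + 8)/6 = 30/6 = 5; σ²_Vendor contracts = ((8−2)/6)² = 1.000
te_Permits = (2 + 4·3 + 4)/6 = 18/6 = 3; σ²_Permits = ((4−2)/6)² = 0.111
te_Catering order = (8 + 4·13 + 24)/6 = 84/6 = 14; σ²_Catering order = ((24−8)/6)² = 7.111
te_AV setup = (2 + 4·7 + 12)/6 = 42/6 = 7; σ²_AV setup = ((12−2)/6)² = 2.778
te_Stage build = (1 + 4·4 + 19)/6 = 36/6 = 6; σ²_Stage build = ((19−1)/6)² = 9.000
te_Marketing push = (1 + 4·4 + 7)/6 = 24/6 = 4; σ²_Marketing push = ((7−1)/6)² = 1.000
te_Ticketing = (10 + 4·13 + 22)/6 = 84/6 = 14; σ²_Ticketing = ((22−10)/6)² = 4.000
te_Staff briefing = (6 + 4·11 + 16)/6 = 66/6 = 11; σ²_Staff briefing = ((16−6)/6)² = 2.778
te_Rehearsal = (2 + 4·5 + 8)/6 = 30/6 = 5; σ²_Rehearsal = ((8−2)/6)² = 1.000
te_Signage = (11 + 4·13 + 21)/6 = 84/6 = 14; σ²_Signage = ((21−11)/6)² = 2.778

Forward pass:
ES_Vendor contracts = 0; EF_Vendor contracts = 5
ES_Permits = 0; EF_Permits = 3
ES_Catering order = 0; EF_Catering order = 14
ES_AV setup = 0; EF_AV setup = 7
ES_Stage build = 0; EF_Stage build = 6
ES_Marketing push = max(EF_Catering order=14, EF_AV setup=7) = 14; EF_Marketing push = 14+4 = 18
ES_Ticketing = max(EF_Permits=3, EF_AV setup=7) = 7; EF_Ticketing = 7+14 = 21
ES_Staff briefing = 5; EF_Staff briefing = 5+11 = 16
ES_Rehearsal = 7; EF_Rehearsal = 7+5 = 12
ES_Signage = max(EF_Catering order=14, EF_Stage build=6, EF_Marketing push=18, EF_Ticketing=21, EF_Staff briefing=16, EF_Rehearsal=12) = 21; EF_Signage = 21+14 = 35
Expected project duration μ = 35 weeks. Critical path: AV setup → Ticketing → Signage.

Variance along critical path = 2.778 + 4.000 + 2.778 = 9.556; σ = √9.556 = 3.091 weeks.
Z = (29 − 35) / 3.091 = -1.941
P(T ≤ 29) = Φ(-1.941) ≈ 0.026

0.026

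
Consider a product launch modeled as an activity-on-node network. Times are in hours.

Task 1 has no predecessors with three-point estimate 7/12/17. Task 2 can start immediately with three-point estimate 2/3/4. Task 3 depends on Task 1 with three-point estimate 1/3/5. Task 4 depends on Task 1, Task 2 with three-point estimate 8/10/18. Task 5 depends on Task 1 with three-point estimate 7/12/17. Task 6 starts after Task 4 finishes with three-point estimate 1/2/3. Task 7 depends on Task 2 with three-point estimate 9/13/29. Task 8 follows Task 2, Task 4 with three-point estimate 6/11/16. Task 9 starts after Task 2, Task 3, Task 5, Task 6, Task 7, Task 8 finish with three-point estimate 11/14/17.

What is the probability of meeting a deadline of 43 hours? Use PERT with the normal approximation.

te_Task 1 = (7 + 4·12 + 17)/6 = 72/6 = 12; σ²_Task 1 = ((17−7)/6)² = 2.778
te_Task 2 = (2 + 4·3 + 4)/6 = 18/6 = 3; σ²_Task 2 = ((4−2)/6)² = 0.111
te_Task 3 = (1 + 4·3 + 5)/6 = 18/6 = 3; σ²_Task 3 = ((5−1)/6)² = 0.444
te_Task 4 = (8 + 4·10 + 18)/6 = 66/6 = 11; σ²_Task 4 = ((18−8)/6)² = 2.778
te_Task 5 = (7 + 4·12 + 17)/6 = 72/6 = 12; σ²_Task 5 = ((17−7)/6)² = 2.778
te_Task 6 = (1 + 4·2 + 3)/6 = 12/6 = 2; σ²_Task 6 = ((3−1)/6)² = 0.111
te_Task 7 = (9 + 4·13 + 29)/6 = 90/6 = 15; σ²_Task 7 = ((29−9)/6)² = 11.111
te_Task 8 = (6 + 4·11 + 16)/6 = 66/6 = 11; σ²_Task 8 = ((16−6)/6)² = 2.778
te_Task 9 = (11 + 4·14 + 17)/6 = 84/6 = 14; σ²_Task 9 = ((17−11)/6)² = 1.000

Forward pass:
ES_Task 1 = 0; EF_Task 1 = 12
ES_Task 2 = 0; EF_Task 2 = 3
ES_Task 3 = 12; EF_Task 3 = 12+3 = 15
ES_Task 4 = max(EF_Task 1=12, EF_Task 2=3) = 12; EF_Task 4 = 12+11 = 23
ES_Task 5 = 12; EF_Task 5 = 12+12 = 24
ES_Task 6 = 23; EF_Task 6 = 23+2 = 25
ES_Task 7 = 3; EF_Task 7 = 3+15 = 18
ES_Task 8 = max(EF_Task 2=3, EF_Task 4=23) = 23; EF_Task 8 = 23+11 = 34
ES_Task 9 = max(EF_Task 2=3, EF_Task 3=15, EF_Task 5=24, EF_Task 6=25, EF_Task 7=18, EF_Task 8=34) = 34; EF_Task 9 = 34+14 = 48
Expected project duration μ = 48 hours. Critical path: Task 1 → Task 4 → Task 8 → Task 9.

Variance along critical path = 2.778 + 2.778 + 2.778 + 1.000 = 9.333; σ = √9.333 = 3.055 hours.
Z = (43 − 48) / 3.055 = -1.637
P(T ≤ 43) = Φ(-1.637) ≈ 0.051

0.051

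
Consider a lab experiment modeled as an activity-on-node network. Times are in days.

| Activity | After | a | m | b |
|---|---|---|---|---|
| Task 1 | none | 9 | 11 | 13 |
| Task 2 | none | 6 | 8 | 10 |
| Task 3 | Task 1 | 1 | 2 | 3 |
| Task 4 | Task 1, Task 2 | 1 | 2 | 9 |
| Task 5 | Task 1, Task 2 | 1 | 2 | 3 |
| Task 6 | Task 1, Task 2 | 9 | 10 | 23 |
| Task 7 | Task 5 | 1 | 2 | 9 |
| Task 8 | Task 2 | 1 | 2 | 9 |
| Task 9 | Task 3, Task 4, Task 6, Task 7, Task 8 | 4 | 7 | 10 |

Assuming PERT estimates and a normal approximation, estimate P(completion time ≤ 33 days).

0.873

te_Task 1 = (9 + 4·11 + 13)/6 = 66/6 = 11; σ²_Task 1 = ((13−9)/6)² = 0.444
te_Task 2 = (6 + 4·8 + 10)/6 = 48/6 = 8; σ²_Task 2 = ((10−6)/6)² = 0.444
te_Task 3 = (1 + 4·2 + 3)/6 = 12/6 = 2; σ²_Task 3 = ((3−1)/6)² = 0.111
te_Task 4 = (1 + 4·2 + 9)/6 = 18/6 = 3; σ²_Task 4 = ((9−1)/6)² = 1.778
te_Task 5 = (1 + 4·2 + 3)/6 = 12/6 = 2; σ²_Task 5 = ((3−1)/6)² = 0.111
te_Task 6 = (9 + 4·10 + 23)/6 = 72/6 = 12; σ²_Task 6 = ((23−9)/6)² = 5.444
te_Task 7 = (1 + 4·2 + 9)/6 = 18/6 = 3; σ²_Task 7 = ((9−1)/6)² = 1.778
te_Task 8 = (1 + 4·2 + 9)/6 = 18/6 = 3; σ²_Task 8 = ((9−1)/6)² = 1.778
te_Task 9 = (4 + 4·7 + 10)/6 = 42/6 = 7; σ²_Task 9 = ((10−4)/6)² = 1.000

Forward pass:
ES_Task 1 = 0; EF_Task 1 = 11
ES_Task 2 = 0; EF_Task 2 = 8
ES_Task 3 = 11; EF_Task 3 = 11+2 = 13
ES_Task 4 = max(EF_Task 1=11, EF_Task 2=8) = 11; EF_Task 4 = 11+3 = 14
ES_Task 5 = max(EF_Task 1=11, EF_Task 2=8) = 11; EF_Task 5 = 11+2 = 13
ES_Task 6 = max(EF_Task 1=11, EF_Task 2=8) = 11; EF_Task 6 = 11+12 = 23
ES_Task 7 = 13; EF_Task 7 = 13+3 = 16
ES_Task 8 = 8; EF_Task 8 = 8+3 = 11
ES_Task 9 = max(EF_Task 3=13, EF_Task 4=14, EF_Task 6=23, EF_Task 7=16, EF_Task 8=11) = 23; EF_Task 9 = 23+7 = 30
Expected project duration μ = 30 days. Critical path: Task 1 → Task 6 → Task 9.

Variance along critical path = 0.444 + 5.444 + 1.000 = 6.889; σ = √6.889 = 2.625 days.
Z = (33 − 30) / 2.625 = 1.143
P(T ≤ 33) = Φ(1.143) ≈ 0.873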